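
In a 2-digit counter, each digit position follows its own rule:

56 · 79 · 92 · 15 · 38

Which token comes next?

51

First digit: +2 each step, mod 10; 5, 7, 9, 1, 3 → 5.
Second digit: +3 each step, mod 10, so 6, 9, 2, 5, 8 → 1.
Combining the parts gives 51.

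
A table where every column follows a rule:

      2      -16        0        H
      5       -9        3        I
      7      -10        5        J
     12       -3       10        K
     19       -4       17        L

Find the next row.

31  3  29  M

First component — each term is the sum of the two before it: 2, 5, 7, 12, 19 → 31.
Second component: alternating steps +7, −1, +7, −1, …; -16, -9, -10, -3, -4 → 3.
For the third component, always 2 less than the first component: 0, 3, 5, 10, 17 → 29.
Letter — letters move forward 1 place in the alphabet: H, I, J, K, L → M.
Combining the parts gives 31  3  29  M.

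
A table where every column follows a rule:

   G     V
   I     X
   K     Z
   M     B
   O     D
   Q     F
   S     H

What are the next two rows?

First letter — letters move forward 2 places in the alphabet: G, I, K, M, O, Q, S → U → W.
Second letter — letters move forward 2 places in the alphabet, wrapping Z→A: V, X, Z, B, D, F, H → J → L.
Putting the parts together: U  J and then W  L.

U  J; W  L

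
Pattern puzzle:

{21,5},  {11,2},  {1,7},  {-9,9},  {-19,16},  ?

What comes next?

{-29,25}

First value — −10 each step: 21, 11, 1, -9, -19 → -29.
Second value goes 5, 2, 7, 9, 16 → 25 (each term is the sum of the two before it).
Putting it together: {-29,25}.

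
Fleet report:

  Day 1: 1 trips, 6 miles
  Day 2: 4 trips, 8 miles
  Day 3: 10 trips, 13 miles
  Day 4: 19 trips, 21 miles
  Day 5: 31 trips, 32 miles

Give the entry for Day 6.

46 trips, 46 miles

Trips: 1, 4, 10, 19, 31 → 46 (differences are 3, 6, 9, … (increasing by 3 each time)).
Miles goes 6, 8, 13, 21, 32 → 46 (differences are 2, 5, 8, … (increasing by 3 each time)).
So the next record is 46 trips, 46 miles.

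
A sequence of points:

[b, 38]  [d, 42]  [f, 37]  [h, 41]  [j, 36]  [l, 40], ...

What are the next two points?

[n, 35], [p, 39]

Letter: b, d, f, h, j, l → n → p (letters move forward 2 places in the alphabet).
Second value: alternating steps +4, −5, +4, −5, …; 38, 42, 37, 41, 36, 40 → 35 → 39.
So the next two points are [n, 35] and [p, 39].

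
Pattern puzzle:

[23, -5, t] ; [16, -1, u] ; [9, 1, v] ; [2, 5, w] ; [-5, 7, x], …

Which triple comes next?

First component: −7 each step, so 23, 16, 9, 2, -5 → -12.
For the second component, alternating steps +4, +2, +4, +2, …: -5, -1, 1, 5, 7 → 11.
Letter — letters move forward 1 place in the alphabet: t, u, v, w, x → y.
Combining the parts gives [-12, 11, y].

[-12, 11, y]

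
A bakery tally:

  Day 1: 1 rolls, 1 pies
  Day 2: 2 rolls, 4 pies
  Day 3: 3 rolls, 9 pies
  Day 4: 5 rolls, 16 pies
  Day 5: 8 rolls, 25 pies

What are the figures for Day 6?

13 rolls, 36 pies

Rolls — each term is the sum of the two before it: 1, 2, 3, 5, 8 → 13.
Pies — perfect squares: 1², 2², 3², …: 1, 4, 9, 16, 25 → 36.
So the next row is 13 rolls, 36 pies.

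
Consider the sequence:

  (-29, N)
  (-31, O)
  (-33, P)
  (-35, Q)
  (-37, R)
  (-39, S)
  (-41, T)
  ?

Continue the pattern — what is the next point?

(-43, U)

First value: −2 each step; -29, -31, -33, -35, -37, -39, -41 → -43.
Letter goes N, O, P, Q, R, S, T → U (letters move forward 1 place in the alphabet).
So the next point is (-43, U).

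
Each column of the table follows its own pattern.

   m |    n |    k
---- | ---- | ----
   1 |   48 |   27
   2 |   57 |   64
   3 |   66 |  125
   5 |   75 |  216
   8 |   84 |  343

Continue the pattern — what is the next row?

Column m: each term is the sum of the two before it; 1, 2, 3, 5, 8 → 13.
For the column n, +9 each step: 48, 57, 66, 75, 84 → 93.
Column k: perfect cubes: 3³, 4³, 5³, …; 27, 64, 125, 216, 343 → 512.
Combining the parts gives 13  93  512.

13  93  512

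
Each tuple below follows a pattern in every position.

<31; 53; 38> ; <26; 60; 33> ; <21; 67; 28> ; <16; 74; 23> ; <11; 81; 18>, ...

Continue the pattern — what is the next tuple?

First slot: −5 each step, so 31, 26, 21, 16, 11 → 6.
Second slot goes 53, 60, 67, 74, 81 → 88 (+7 each step).
Third slot goes 38, 33, 28, 23, 18 → 13 (always 7 more than the first slot).
Combining the parts gives <6; 88; 13>.

<6; 88; 13>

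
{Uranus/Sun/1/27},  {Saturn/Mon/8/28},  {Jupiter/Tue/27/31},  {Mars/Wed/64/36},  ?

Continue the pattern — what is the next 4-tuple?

Planet: Uranus, Saturn, Jupiter, Mars → Earth (runs backward through the planets Mercury→Neptune).
Day — runs through the weekdays Mon→Sun: Sun, Mon, Tue, Wed → Thu.
For the third slot, perfect cubes: 1³, 2³, 3³, …: 1, 8, 27, 64 → 125.
Fourth slot: differences are 1, 3, 5, … (increasing by 2 each time); 27, 28, 31, 36 → 43.
So the next 4-tuple is {Earth/Thu/125/43}.

{Earth/Thu/125/43}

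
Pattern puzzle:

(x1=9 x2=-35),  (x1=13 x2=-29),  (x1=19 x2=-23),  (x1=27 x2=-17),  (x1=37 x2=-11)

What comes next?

(x1=49 x2=-5)

X1: differences are 4, 6, 8, … (increasing by 2 each time), so 9, 13, 19, 27, 37 → 49.
X2: +6 each step, so -35, -29, -23, -17, -11 → -5.
Combining the parts gives (x1=49 x2=-5).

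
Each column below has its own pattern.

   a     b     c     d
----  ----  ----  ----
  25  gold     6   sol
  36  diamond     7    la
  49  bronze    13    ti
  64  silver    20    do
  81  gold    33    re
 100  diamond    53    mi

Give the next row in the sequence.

121  bronze  86  fa

Column a — perfect squares: 5², 6², 7², …: 25, 36, 49, 64, 81, 100 → 121.
Column b goes gold, diamond, bronze, silver, gold, diamond → bronze (repeats gold → diamond → bronze → silver).
Column c: 6, 7, 13, 20, 33, 53 → 86 (each term is the sum of the two before it).
For the column d, runs through the solfège scale do→ti: sol, la, ti, do, re, mi → fa.
Putting it together: 121  bronze  86  fa.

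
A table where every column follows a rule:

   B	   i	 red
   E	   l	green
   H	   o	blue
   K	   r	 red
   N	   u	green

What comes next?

Q  x  blue

First letter: B, E, H, K, N → Q (letters move forward 3 places in the alphabet).
Second letter: letters move forward 3 places in the alphabet, so i, l, o, r, u → x.
Colour: repeats red → green → blue; red, green, blue, red, green → blue.
Putting it together: Q  x  blue.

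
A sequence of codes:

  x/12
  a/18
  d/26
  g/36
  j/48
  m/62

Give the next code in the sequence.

p/78

Letter: x, a, d, g, j, m → p (letters move forward 3 places in the alphabet, wrapping Z→A).
Second component: 12, 18, 26, 36, 48, 62 → 78 (differences are 6, 8, 10, … (increasing by 2 each time)).
Putting it together: p/78.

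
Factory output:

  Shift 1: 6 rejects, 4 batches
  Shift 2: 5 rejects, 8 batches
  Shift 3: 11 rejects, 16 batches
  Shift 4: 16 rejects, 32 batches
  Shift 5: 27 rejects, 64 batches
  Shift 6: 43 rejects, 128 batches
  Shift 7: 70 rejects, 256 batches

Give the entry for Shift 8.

113 rejects, 512 batches

For the rejects, each term is the sum of the two before it: 6, 5, 11, 16, 27, 43, 70 → 113.
Batches: ×2 each step, so 4, 8, 16, 32, 64, 128, 256 → 512.
So the next row is 113 rejects, 512 batches.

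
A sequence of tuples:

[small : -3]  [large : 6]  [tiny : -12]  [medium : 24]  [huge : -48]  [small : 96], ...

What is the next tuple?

Size goes small, large, tiny, medium, huge, small → large (repeats small → large → tiny → medium → huge).
For the second part, ×(-2) each step: -3, 6, -12, 24, -48, 96 → -192.
Combining the parts gives [large : -192].

[large : -192]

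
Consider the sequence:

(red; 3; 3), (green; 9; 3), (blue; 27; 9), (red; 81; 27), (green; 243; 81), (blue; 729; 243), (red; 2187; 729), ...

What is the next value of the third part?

2187

Second part — ×3 each step: 3, 9, 27, 81, 243, 729, 2187 → 6561.
For the third part, always the previous value of the second part: 3, 3, 9, 27, 81, 243, 729 → 2187.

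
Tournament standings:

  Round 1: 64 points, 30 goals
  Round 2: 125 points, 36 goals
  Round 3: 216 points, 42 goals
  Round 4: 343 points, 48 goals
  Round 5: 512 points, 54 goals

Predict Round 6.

Points: perfect cubes: 4³, 5³, 6³, …; 64, 125, 216, 343, 512 → 729.
Goals: +6 each step, so 30, 36, 42, 48, 54 → 60.
So the next row is 729 points, 60 goals.

729 points, 60 goals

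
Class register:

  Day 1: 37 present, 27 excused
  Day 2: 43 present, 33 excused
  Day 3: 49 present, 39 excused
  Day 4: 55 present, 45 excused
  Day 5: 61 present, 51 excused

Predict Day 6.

Present: +6 each step, so 37, 43, 49, 55, 61 → 67.
Excused: 27, 33, 39, 45, 51 → 57 (always 10 less than the present).
Combining the parts gives 67 present, 57 excused.

67 present, 57 excused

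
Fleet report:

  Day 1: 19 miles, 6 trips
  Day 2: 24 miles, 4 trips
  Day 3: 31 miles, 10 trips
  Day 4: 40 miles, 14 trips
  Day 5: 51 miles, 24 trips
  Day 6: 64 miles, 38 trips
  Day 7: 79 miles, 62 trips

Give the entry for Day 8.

Miles — differences are 5, 7, 9, … (increasing by 2 each time): 19, 24, 31, 40, 51, 64, 79 → 96.
Trips — each term is the sum of the two before it: 6, 4, 10, 14, 24, 38, 62 → 100.
Combining the parts gives 96 miles, 100 trips.

96 miles, 100 trips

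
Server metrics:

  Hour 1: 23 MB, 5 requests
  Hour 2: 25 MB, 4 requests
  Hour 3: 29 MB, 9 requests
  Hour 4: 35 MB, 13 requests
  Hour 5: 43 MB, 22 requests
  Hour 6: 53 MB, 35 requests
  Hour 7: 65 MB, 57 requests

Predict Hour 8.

MB: 23, 25, 29, 35, 43, 53, 65 → 79 (differences are 2, 4, 6, … (increasing by 2 each time)).
Requests goes 5, 4, 9, 13, 22, 35, 57 → 92 (each term is the sum of the two before it).
Combining the parts gives 79 MB, 92 requests.

79 MB, 92 requests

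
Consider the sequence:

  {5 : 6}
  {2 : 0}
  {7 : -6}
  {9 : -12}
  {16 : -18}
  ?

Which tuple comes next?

First value — each term is the sum of the two before it: 5, 2, 7, 9, 16 → 25.
For the second value, −6 each step: 6, 0, -6, -12, -18 → -24.
So the next tuple is {25 : -24}.

{25 : -24}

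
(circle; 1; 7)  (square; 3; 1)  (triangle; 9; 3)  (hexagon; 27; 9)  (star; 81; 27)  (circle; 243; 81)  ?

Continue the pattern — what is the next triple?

For the shape, repeats circle → square → triangle → hexagon → star: circle, square, triangle, hexagon, star, circle → square.
Second entry: ×3 each step; 1, 3, 9, 27, 81, 243 → 729.
Third entry: always the previous value of the second entry; 7, 1, 3, 9, 27, 81 → 243.
Putting it together: (square; 729; 243).

(square; 729; 243)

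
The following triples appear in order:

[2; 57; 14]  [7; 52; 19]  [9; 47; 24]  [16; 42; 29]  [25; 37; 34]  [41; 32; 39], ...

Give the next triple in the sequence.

First entry: each term is the sum of the two before it, so 2, 7, 9, 16, 25, 41 → 66.
Second entry goes 57, 52, 47, 42, 37, 32 → 27 (−5 each step).
Third entry: 14, 19, 24, 29, 34, 39 → 44 (+5 each step).
So the next triple is [66; 27; 44].

[66; 27; 44]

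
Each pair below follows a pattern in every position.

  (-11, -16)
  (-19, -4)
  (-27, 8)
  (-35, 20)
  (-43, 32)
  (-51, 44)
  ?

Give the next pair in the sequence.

(-59, 56)

For the first component, −8 each step: -11, -19, -27, -35, -43, -51 → -59.
Second component goes -16, -4, 8, 20, 32, 44 → 56 (+12 each step).
So the next pair is (-59, 56).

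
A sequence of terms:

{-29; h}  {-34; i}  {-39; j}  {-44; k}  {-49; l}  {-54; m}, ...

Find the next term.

{-59; n}

First entry: −5 each step, so -29, -34, -39, -44, -49, -54 → -59.
Letter: h, i, j, k, l, m → n (letters move forward 1 place in the alphabet).
Putting it together: {-59; n}.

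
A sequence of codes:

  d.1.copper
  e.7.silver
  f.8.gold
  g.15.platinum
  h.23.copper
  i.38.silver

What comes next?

Letter — letters move forward 1 place in the alphabet: d, e, f, g, h, i → j.
Second component: 1, 7, 8, 15, 23, 38 → 61 (each term is the sum of the two before it).
Metal: copper, silver, gold, platinum, copper, silver → gold (repeats copper → silver → gold → platinum).
So the next code is j.61.gold.

j.61.gold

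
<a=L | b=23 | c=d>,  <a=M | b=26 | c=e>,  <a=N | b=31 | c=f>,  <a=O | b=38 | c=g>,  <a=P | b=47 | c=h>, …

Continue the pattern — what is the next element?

<a=Q | b=58 | c=i>

A — letters move forward 1 place in the alphabet: L, M, N, O, P → Q.
For the b, differences are 3, 5, 7, … (increasing by 2 each time): 23, 26, 31, 38, 47 → 58.
For the c, letters move forward 1 place in the alphabet: d, e, f, g, h → i.
So the next element is <a=Q | b=58 | c=i>.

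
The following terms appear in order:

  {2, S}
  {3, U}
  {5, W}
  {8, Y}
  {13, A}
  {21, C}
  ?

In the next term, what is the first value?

34

First value — each term is the sum of the two before it: 2, 3, 5, 8, 13, 21 → 34.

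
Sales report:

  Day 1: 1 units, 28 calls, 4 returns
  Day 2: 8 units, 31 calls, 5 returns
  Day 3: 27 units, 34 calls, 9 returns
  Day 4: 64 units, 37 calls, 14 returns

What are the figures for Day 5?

125 units, 40 calls, 23 returns

Units: 1, 8, 27, 64 → 125 (perfect cubes: 1³, 2³, 3³, …).
Calls: 28, 31, 34, 37 → 40 (+3 each step).
Returns: each term is the sum of the two before it, so 4, 5, 9, 14 → 23.
Putting it together: 125 units, 40 calls, 23 returns.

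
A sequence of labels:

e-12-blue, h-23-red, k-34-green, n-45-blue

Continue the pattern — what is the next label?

Letter — letters move forward 3 places in the alphabet: e, h, k, n → q.
Second component: 12, 23, 34, 45 → 56 (+11 each step).
Colour: repeats blue → red → green; blue, red, green, blue → red.
Combining the parts gives q-56-red.

q-56-red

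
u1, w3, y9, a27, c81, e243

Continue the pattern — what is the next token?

g729

Letter — letters move forward 2 places in the alphabet, wrapping Z→A: u, w, y, a, c, e → g.
Second component goes 1, 3, 9, 27, 81, 243 → 729 (×3 each step).
So the next token is g729.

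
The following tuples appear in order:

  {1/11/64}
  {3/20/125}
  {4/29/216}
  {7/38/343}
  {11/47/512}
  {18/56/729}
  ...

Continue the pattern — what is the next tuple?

First value: 1, 3, 4, 7, 11, 18 → 29 (each term is the sum of the two before it).
Second value: +9 each step; 11, 20, 29, 38, 47, 56 → 65.
Third value: perfect cubes: 4³, 5³, 6³, …, so 64, 125, 216, 343, 512, 729 → 1000.
So the next tuple is {29/65/1000}.

{29/65/1000}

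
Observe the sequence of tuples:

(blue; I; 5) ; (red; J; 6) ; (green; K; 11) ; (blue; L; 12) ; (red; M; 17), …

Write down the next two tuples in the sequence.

Colour — repeats blue → red → green: blue, red, green, blue, red → green → blue.
Letter: I, J, K, L, M → N → O (letters move forward 1 place in the alphabet).
Third entry — alternating steps +1, +5, +1, +5, …: 5, 6, 11, 12, 17 → 18 → 23.
Putting the parts together: (green; N; 18) and then (blue; O; 23).

(green; N; 18), (blue; O; 23)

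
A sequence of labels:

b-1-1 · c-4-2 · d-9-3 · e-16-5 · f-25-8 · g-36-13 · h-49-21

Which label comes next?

i-64-34

Letter: b, c, d, e, f, g, h → i (letters move forward 1 place in the alphabet).
Second component: perfect squares: 1², 2², 3², …; 1, 4, 9, 16, 25, 36, 49 → 64.
For the third component, each term is the sum of the two before it: 1, 2, 3, 5, 8, 13, 21 → 34.
So the next label is i-64-34.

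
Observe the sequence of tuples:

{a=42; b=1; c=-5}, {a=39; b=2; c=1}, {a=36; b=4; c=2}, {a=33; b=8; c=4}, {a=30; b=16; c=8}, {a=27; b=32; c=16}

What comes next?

A: 42, 39, 36, 33, 30, 27 → 24 (−3 each step).
For the b, ×2 each step: 1, 2, 4, 8, 16, 32 → 64.
C: always the previous value of the b; -5, 1, 2, 4, 8, 16 → 32.
Combining the parts gives {a=24; b=64; c=32}.

{a=24; b=64; c=32}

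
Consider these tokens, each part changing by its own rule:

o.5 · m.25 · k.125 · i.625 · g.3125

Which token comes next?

e.15625

For the letter, letters move back 2 places in the alphabet: o, m, k, i, g → e.
Second component: ×5 each step, so 5, 25, 125, 625, 3125 → 15625.
So the next token is e.15625.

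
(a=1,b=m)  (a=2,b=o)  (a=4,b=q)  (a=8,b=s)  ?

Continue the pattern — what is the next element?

A: 1, 2, 4, 8 → 16 (×2 each step).
For the b, letters move forward 2 places in the alphabet: m, o, q, s → u.
Combining the parts gives (a=16,b=u).

(a=16,b=u)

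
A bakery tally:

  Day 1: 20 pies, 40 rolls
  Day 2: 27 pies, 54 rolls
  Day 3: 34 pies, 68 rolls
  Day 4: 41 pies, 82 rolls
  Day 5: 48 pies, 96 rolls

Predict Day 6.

55 pies, 110 rolls

Pies: +7 each step; 20, 27, 34, 41, 48 → 55.
Rolls: always 2 × the pies, so 40, 54, 68, 82, 96 → 110.
Combining the parts gives 55 pies, 110 rolls.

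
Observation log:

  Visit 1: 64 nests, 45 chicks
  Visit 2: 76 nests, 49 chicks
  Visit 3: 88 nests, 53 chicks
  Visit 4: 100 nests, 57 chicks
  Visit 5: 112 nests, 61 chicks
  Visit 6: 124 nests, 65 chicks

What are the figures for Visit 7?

136 nests, 69 chicks

Nests: 64, 76, 88, 100, 112, 124 → 136 (+12 each step).
Chicks goes 45, 49, 53, 57, 61, 65 → 69 (+4 each step).
Combining the parts gives 136 nests, 69 chicks.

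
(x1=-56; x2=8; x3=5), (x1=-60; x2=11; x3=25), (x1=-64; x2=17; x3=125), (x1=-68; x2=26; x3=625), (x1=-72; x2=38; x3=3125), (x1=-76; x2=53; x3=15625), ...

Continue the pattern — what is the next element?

(x1=-80; x2=71; x3=78125)

X1 goes -56, -60, -64, -68, -72, -76 → -80 (−4 each step).
X2 goes 8, 11, 17, 26, 38, 53 → 71 (differences are 3, 6, 9, … (increasing by 3 each time)).
X3 — ×5 each step: 5, 25, 125, 625, 3125, 15625 → 78125.
Putting it together: (x1=-80; x2=71; x3=78125).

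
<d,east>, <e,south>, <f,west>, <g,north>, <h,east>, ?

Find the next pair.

<i,south>

Letter — letters move forward 1 place in the alphabet: d, e, f, g, h → i.
Direction: east, south, west, north, east → south (repeats east → south → west → north).
So the next pair is <i,south>.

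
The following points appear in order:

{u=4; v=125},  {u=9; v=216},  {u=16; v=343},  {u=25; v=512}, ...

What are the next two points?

{u=36; v=729}, {u=49; v=1000}

U goes 4, 9, 16, 25 → 36 → 49 (perfect squares: 2², 3², 4², …).
V goes 125, 216, 343, 512 → 729 → 1000 (perfect cubes: 5³, 6³, 7³, …).
So the next two points are {u=36; v=729} and {u=49; v=1000}.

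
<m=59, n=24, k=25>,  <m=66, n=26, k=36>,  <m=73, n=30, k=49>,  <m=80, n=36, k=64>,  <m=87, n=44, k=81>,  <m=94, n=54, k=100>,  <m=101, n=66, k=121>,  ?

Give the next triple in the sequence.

M: +7 each step, so 59, 66, 73, 80, 87, 94, 101 → 108.
For the n, differences are 2, 4, 6, … (increasing by 2 each time): 24, 26, 30, 36, 44, 54, 66 → 80.
K: perfect squares: 5², 6², 7², …; 25, 36, 49, 64, 81, 100, 121 → 144.
Combining the parts gives <m=108, n=80, k=144>.

<m=108, n=80, k=144>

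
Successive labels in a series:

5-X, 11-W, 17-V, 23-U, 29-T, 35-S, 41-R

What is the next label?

First component — +6 each step: 5, 11, 17, 23, 29, 35, 41 → 47.
Letter: X, W, V, U, T, S, R → Q (letters move back 1 place in the alphabet).
Combining the parts gives 47-Q.

47-Q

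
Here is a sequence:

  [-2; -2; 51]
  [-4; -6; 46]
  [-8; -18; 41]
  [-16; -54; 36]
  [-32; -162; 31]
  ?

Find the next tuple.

[-64; -486; 26]

First component goes -2, -4, -8, -16, -32 → -64 (×2 each step).
Second component: -2, -6, -18, -54, -162 → -486 (×3 each step).
Third component goes 51, 46, 41, 36, 31 → 26 (−5 each step).
Putting it together: [-64; -486; 26].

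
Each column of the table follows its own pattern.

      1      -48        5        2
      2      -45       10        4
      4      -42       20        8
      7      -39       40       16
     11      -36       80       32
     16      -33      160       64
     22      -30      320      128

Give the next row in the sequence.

29  -27  640  256

First component goes 1, 2, 4, 7, 11, 16, 22 → 29 (differences are 1, 2, 3, … (increasing by 1 each time)).
For the second component, +3 each step: -48, -45, -42, -39, -36, -33, -30 → -27.
Third component goes 5, 10, 20, 40, 80, 160, 320 → 640 (×2 each step).
Fourth component: ×2 each step; 2, 4, 8, 16, 32, 64, 128 → 256.
Combining the parts gives 29  -27  640  256.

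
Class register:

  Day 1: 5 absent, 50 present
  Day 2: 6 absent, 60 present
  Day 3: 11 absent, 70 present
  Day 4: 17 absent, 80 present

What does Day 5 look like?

28 absent, 90 present

Absent: 5, 6, 11, 17 → 28 (each term is the sum of the two before it).
Present: +10 each step, so 50, 60, 70, 80 → 90.
Putting it together: 28 absent, 90 present.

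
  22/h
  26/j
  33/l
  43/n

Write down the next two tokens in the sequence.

First component — differences are 4, 7, 10, … (increasing by 3 each time): 22, 26, 33, 43 → 56 → 72.
Letter: letters move forward 2 places in the alphabet, so h, j, l, n → p → r.
Putting the parts together: 56/p and then 72/r.

56/p, 72/r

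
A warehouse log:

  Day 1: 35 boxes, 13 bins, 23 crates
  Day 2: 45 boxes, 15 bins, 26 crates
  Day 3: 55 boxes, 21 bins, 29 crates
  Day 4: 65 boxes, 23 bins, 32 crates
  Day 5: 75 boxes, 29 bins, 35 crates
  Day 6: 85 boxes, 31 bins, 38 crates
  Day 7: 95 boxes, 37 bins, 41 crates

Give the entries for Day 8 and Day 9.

105 boxes, 39 bins, 44 crates; 115 boxes, 45 bins, 47 crates

Boxes goes 35, 45, 55, 65, 75, 85, 95 → 105 → 115 (+10 each step).
Bins: 13, 15, 21, 23, 29, 31, 37 → 39 → 45 (alternating steps +2, +6, +2, +6, …).
Crates: +3 each step, so 23, 26, 29, 32, 35, 38, 41 → 44 → 47.
Putting the parts together: 105 boxes, 39 bins, 44 crates and then 115 boxes, 45 bins, 47 crates.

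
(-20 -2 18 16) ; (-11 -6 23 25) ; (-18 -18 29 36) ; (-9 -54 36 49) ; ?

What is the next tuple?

(-16 -162 44 64)

First coordinate: -20, -11, -18, -9 → -16 (alternating steps +9, −7, +9, −7, …).
Second coordinate goes -2, -6, -18, -54 → -162 (×3 each step).
Third coordinate: 18, 23, 29, 36 → 44 (differences are 5, 6, 7, … (increasing by 1 each time)).
For the fourth coordinate, perfect squares: 4², 5², 6², …: 16, 25, 36, 49 → 64.
Putting it together: (-16 -162 44 64).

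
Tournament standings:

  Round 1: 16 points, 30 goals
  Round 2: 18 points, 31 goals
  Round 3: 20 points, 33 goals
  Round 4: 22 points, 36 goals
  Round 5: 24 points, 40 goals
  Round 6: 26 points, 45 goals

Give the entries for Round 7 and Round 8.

Points goes 16, 18, 20, 22, 24, 26 → 28 → 30 (+2 each step).
For the goals, differences are 1, 2, 3, … (increasing by 1 each time): 30, 31, 33, 36, 40, 45 → 51 → 58.
Putting the parts together: 28 points, 51 goals and then 30 points, 58 goals.

28 points, 51 goals; 30 points, 58 goals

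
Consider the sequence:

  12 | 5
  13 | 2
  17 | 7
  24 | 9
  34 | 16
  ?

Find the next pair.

First coordinate — differences are 1, 4, 7, … (increasing by 3 each time): 12, 13, 17, 24, 34 → 47.
Second coordinate — each term is the sum of the two before it: 5, 2, 7, 9, 16 → 25.
So the next pair is 47 | 25.

47 | 25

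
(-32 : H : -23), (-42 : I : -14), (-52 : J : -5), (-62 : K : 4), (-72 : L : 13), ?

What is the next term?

(-82 : M : 22)

For the first coordinate, −10 each step: -32, -42, -52, -62, -72 → -82.
Letter — letters move forward 1 place in the alphabet: H, I, J, K, L → M.
Third coordinate goes -23, -14, -5, 4, 13 → 22 (+9 each step).
Combining the parts gives (-82 : M : 22).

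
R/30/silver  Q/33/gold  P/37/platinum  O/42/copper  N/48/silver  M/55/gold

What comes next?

Letter: R, Q, P, O, N, M → L (letters move back 1 place in the alphabet).
Second component — differences are 3, 4, 5, … (increasing by 1 each time): 30, 33, 37, 42, 48, 55 → 63.
Metal goes silver, gold, platinum, copper, silver, gold → platinum (repeats silver → gold → platinum → copper).
Combining the parts gives L/63/platinum.

L/63/platinum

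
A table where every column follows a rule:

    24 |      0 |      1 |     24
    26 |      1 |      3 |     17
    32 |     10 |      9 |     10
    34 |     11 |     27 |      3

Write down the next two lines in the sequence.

For the first component, alternating steps +2, +6, +2, +6, …: 24, 26, 32, 34 → 40 → 42.
Second component: alternating steps +1, +9, +1, +9, …; 0, 1, 10, 11 → 20 → 21.
Third component: 1, 3, 9, 27 → 81 → 243 (×3 each step).
For the fourth component, −7 each step: 24, 17, 10, 3 → -4 → -11.
Putting the parts together: 40  20  81  -4 and then 42  21  243  -11.

40  20  81  -4; 42  21  243  -11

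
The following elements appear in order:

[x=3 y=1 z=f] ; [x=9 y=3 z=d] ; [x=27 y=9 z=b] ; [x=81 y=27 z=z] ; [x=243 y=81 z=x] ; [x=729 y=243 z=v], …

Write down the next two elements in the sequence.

[x=2187 y=729 z=t], [x=6561 y=2187 z=r]

X: 3, 9, 27, 81, 243, 729 → 2187 → 6561 (×3 each step).
For the y, always the previous value of the x: 1, 3, 9, 27, 81, 243 → 729 → 2187.
For the z, letters move back 2 places in the alphabet, wrapping A→Z: f, d, b, z, x, v → t → r.
So the next two elements are [x=2187 y=729 z=t] and [x=6561 y=2187 z=r].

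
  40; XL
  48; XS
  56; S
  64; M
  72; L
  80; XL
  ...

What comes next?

For the first entry, +8 each step: 40, 48, 56, 64, 72, 80 → 88.
Size: repeats XL → XS → S → M → L, so XL, XS, S, M, L, XL → XS.
Combining the parts gives 88; XS.

88; XS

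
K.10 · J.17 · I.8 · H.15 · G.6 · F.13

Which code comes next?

E.4

Letter goes K, J, I, H, G, F → E (letters move back 1 place in the alphabet).
For the second component, alternating steps +7, −9, +7, −9, …: 10, 17, 8, 15, 6, 13 → 4.
Combining the parts gives E.4.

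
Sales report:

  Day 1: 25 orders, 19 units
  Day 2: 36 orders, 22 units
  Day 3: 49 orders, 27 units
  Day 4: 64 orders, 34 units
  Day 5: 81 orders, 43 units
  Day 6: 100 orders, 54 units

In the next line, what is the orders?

Orders goes 25, 36, 49, 64, 81, 100 → 121 (perfect squares: 5², 6², 7², …).

121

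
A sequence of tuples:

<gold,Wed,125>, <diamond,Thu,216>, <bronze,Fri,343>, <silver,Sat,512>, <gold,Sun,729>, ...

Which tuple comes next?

Rank — repeats gold → diamond → bronze → silver: gold, diamond, bronze, silver, gold → diamond.
Day: Wed, Thu, Fri, Sat, Sun → Mon (runs through the weekdays Mon→Sun).
For the third entry, perfect cubes: 5³, 6³, 7³, …: 125, 216, 343, 512, 729 → 1000.
Putting it together: <diamond,Mon,1000>.

<diamond,Mon,1000>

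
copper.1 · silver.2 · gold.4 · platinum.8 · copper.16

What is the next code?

silver.32

Metal: repeats copper → silver → gold → platinum, so copper, silver, gold, platinum, copper → silver.
Second component — ×2 each step: 1, 2, 4, 8, 16 → 32.
So the next code is silver.32.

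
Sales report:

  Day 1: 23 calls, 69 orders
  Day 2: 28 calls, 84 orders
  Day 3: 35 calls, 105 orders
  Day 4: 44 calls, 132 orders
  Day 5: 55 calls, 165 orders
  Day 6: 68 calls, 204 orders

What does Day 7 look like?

For the calls, differences are 5, 7, 9, … (increasing by 2 each time): 23, 28, 35, 44, 55, 68 → 83.
For the orders, always 3 × the calls: 69, 84, 105, 132, 165, 204 → 249.
Putting it together: 83 calls, 249 orders.

83 calls, 249 orders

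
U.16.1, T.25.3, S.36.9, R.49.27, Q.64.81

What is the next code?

Letter: letters move back 1 place in the alphabet; U, T, S, R, Q → P.
Second component goes 16, 25, 36, 49, 64 → 81 (perfect squares: 4², 5², 6², …).
Third component: ×3 each step; 1, 3, 9, 27, 81 → 243.
Combining the parts gives P.81.243.

P.81.243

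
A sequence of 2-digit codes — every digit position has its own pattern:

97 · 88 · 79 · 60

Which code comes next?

First digit: −1 each step, mod 10; 9, 8, 7, 6 → 5.
Second digit goes 7, 8, 9, 0 → 1 (+1 each step, mod 10).
Combining the parts gives 51.

51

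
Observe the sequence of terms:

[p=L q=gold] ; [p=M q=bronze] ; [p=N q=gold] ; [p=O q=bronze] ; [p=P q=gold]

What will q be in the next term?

For the q, alternates gold ↔ bronze: gold, bronze, gold, bronze, gold → bronze.

bronze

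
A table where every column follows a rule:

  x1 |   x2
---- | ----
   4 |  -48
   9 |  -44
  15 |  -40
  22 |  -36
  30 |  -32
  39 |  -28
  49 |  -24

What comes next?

60  -20

Column x1 goes 4, 9, 15, 22, 30, 39, 49 → 60 (differences are 5, 6, 7, … (increasing by 1 each time)).
Column x2: +4 each step, so -48, -44, -40, -36, -32, -28, -24 → -20.
Putting it together: 60  -20.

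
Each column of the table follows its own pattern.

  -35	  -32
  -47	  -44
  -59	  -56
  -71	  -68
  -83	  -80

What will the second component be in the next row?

First component goes -35, -47, -59, -71, -83 → -95 (−12 each step).
Second component goes -32, -44, -56, -68, -80 → -92 (always 3 more than the first component).

-92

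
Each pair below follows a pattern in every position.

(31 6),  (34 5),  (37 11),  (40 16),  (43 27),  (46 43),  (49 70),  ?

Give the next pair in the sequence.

For the first slot, +3 each step: 31, 34, 37, 40, 43, 46, 49 → 52.
Second slot: each term is the sum of the two before it; 6, 5, 11, 16, 27, 43, 70 → 113.
So the next pair is (52 113).

(52 113)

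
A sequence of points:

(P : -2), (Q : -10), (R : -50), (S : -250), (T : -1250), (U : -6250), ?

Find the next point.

(V : -31250)

Letter goes P, Q, R, S, T, U → V (letters move forward 1 place in the alphabet).
Second component — ×5 each step: -2, -10, -50, -250, -1250, -6250 → -31250.
Combining the parts gives (V : -31250).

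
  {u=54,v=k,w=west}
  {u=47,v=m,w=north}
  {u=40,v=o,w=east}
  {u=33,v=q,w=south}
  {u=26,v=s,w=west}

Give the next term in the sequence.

{u=19,v=u,w=north}

U: 54, 47, 40, 33, 26 → 19 (−7 each step).
For the v, letters move forward 2 places in the alphabet: k, m, o, q, s → u.
W — repeats west → north → east → south: west, north, east, south, west → north.
Putting it together: {u=19,v=u,w=north}.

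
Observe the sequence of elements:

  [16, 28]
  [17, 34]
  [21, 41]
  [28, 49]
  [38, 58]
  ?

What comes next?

[51, 68]

First part: differences are 1, 4, 7, … (increasing by 3 each time), so 16, 17, 21, 28, 38 → 51.
Second part: differences are 6, 7, 8, … (increasing by 1 each time), so 28, 34, 41, 49, 58 → 68.
So the next element is [51, 68].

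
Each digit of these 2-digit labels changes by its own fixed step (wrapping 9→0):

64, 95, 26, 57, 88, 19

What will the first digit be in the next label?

First digit goes 6, 9, 2, 5, 8, 1 → 4 (+3 each step, mod 10).

4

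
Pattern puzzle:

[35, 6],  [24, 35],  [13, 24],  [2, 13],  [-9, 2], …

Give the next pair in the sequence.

[-20, -9]

For the first coordinate, −11 each step: 35, 24, 13, 2, -9 → -20.
Second coordinate: 6, 35, 24, 13, 2 → -9 (always the previous value of the first coordinate).
So the next pair is [-20, -9].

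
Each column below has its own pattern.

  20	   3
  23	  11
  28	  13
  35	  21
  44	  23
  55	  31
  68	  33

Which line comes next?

83  41

First component — differences are 3, 5, 7, … (increasing by 2 each time): 20, 23, 28, 35, 44, 55, 68 → 83.
Second component: alternating steps +8, +2, +8, +2, …, so 3, 11, 13, 21, 23, 31, 33 → 41.
So the next line is 83  41.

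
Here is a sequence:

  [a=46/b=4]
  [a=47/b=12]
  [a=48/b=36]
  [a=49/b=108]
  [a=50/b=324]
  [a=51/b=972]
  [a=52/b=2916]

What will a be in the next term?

A: +1 each step, so 46, 47, 48, 49, 50, 51, 52 → 53.

53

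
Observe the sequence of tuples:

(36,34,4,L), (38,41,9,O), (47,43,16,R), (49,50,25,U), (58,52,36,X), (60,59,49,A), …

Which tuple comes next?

First component: alternating steps +2, +9, +2, +9, …; 36, 38, 47, 49, 58, 60 → 69.
Second component: alternating steps +7, +2, +7, +2, …, so 34, 41, 43, 50, 52, 59 → 61.
For the third component, perfect squares: 2², 3², 4², …: 4, 9, 16, 25, 36, 49 → 64.
Letter: letters move forward 3 places in the alphabet, wrapping Z→A; L, O, R, U, X, A → D.
So the next tuple is (69,61,64,D).

(69,61,64,D)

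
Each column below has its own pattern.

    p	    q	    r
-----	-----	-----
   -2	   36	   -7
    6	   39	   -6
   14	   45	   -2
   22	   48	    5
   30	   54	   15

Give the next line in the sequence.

Column p: -2, 6, 14, 22, 30 → 38 (+8 each step).
Column q: alternating steps +3, +6, +3, +6, …, so 36, 39, 45, 48, 54 → 57.
Column r goes -7, -6, -2, 5, 15 → 28 (differences are 1, 4, 7, … (increasing by 3 each time)).
Putting it together: 38  57  28.

38  57  28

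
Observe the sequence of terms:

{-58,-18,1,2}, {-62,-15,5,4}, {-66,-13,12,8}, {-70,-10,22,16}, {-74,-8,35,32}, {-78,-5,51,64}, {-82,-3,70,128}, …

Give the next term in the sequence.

First value — −4 each step: -58, -62, -66, -70, -74, -78, -82 → -86.
Second value: -18, -15, -13, -10, -8, -5, -3 → 0 (alternating steps +3, +2, +3, +2, …).
Third value: 1, 5, 12, 22, 35, 51, 70 → 92 (differences are 4, 7, 10, … (increasing by 3 each time)).
Fourth value: ×2 each step, so 2, 4, 8, 16, 32, 64, 128 → 256.
So the next term is {-86,0,92,256}.

{-86,0,92,256}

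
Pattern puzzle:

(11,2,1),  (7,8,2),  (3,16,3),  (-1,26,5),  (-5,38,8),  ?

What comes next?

(-9,52,13)

For the first coordinate, −4 each step: 11, 7, 3, -1, -5 → -9.
Second coordinate: differences are 6, 8, 10, … (increasing by 2 each time), so 2, 8, 16, 26, 38 → 52.
Third coordinate goes 1, 2, 3, 5, 8 → 13 (each term is the sum of the two before it).
Putting it together: (-9,52,13).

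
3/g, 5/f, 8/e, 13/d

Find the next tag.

21/c

First component: each term is the sum of the two before it, so 3, 5, 8, 13 → 21.
Letter — letters move back 1 place in the alphabet: g, f, e, d → c.
Combining the parts gives 21/c.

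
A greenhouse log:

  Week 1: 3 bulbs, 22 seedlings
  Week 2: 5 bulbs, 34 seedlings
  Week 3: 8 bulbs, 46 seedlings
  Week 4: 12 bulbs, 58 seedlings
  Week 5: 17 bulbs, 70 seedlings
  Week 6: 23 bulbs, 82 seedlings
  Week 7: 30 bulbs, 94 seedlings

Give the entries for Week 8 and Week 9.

Bulbs: differences are 2, 3, 4, … (increasing by 1 each time); 3, 5, 8, 12, 17, 23, 30 → 38 → 47.
Seedlings: +12 each step; 22, 34, 46, 58, 70, 82, 94 → 106 → 118.
Putting the parts together: 38 bulbs, 106 seedlings and then 47 bulbs, 118 seedlings.

38 bulbs, 106 seedlings; 47 bulbs, 118 seedlings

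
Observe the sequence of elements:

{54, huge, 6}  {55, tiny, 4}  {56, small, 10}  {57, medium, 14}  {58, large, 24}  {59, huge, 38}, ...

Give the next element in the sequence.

First slot goes 54, 55, 56, 57, 58, 59 → 60 (+1 each step).
Size: repeats huge → tiny → small → medium → large; huge, tiny, small, medium, large, huge → tiny.
Third slot goes 6, 4, 10, 14, 24, 38 → 62 (each term is the sum of the two before it).
Combining the parts gives {60, tiny, 62}.

{60, tiny, 62}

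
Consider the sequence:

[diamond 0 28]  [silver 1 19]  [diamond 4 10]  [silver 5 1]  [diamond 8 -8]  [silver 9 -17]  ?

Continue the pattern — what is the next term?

Rank: alternates diamond ↔ silver, so diamond, silver, diamond, silver, diamond, silver → diamond.
Second value: 0, 1, 4, 5, 8, 9 → 12 (alternating steps +1, +3, +1, +3, …).
Third value: −9 each step; 28, 19, 10, 1, -8, -17 → -26.
Combining the parts gives [diamond 12 -26].

[diamond 12 -26]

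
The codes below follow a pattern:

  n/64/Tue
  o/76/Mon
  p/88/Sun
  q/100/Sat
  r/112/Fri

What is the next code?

Letter: n, o, p, q, r → s (letters move forward 1 place in the alphabet).
Second component: +12 each step; 64, 76, 88, 100, 112 → 124.
Day — runs backward through the weekdays Mon→Sun: Tue, Mon, Sun, Sat, Fri → Thu.
So the next code is s/124/Thu.

s/124/Thu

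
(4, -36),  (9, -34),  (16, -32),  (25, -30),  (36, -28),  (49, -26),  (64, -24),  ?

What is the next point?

(81, -22)

First component: perfect squares: 2², 3², 4², …, so 4, 9, 16, 25, 36, 49, 64 → 81.
Second component goes -36, -34, -32, -30, -28, -26, -24 → -22 (+2 each step).
So the next point is (81, -22).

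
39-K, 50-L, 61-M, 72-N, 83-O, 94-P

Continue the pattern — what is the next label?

First component: +11 each step; 39, 50, 61, 72, 83, 94 → 105.
Letter: letters move forward 1 place in the alphabet; K, L, M, N, O, P → Q.
Combining the parts gives 105-Q.

105-Q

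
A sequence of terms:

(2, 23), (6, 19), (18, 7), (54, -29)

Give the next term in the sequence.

(162, -137)

First value goes 2, 6, 18, 54 → 162 (×3 each step).
Second value: 23, 19, 7, -29 → -137 (together with the first value always sums to 25).
Putting it together: (162, -137).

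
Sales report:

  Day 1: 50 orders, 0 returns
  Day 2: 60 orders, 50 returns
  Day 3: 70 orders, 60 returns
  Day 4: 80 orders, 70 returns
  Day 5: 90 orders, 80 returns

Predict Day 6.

Orders: +10 each step, so 50, 60, 70, 80, 90 → 100.
Returns: 0, 50, 60, 70, 80 → 90 (always the previous value of the orders).
Putting it together: 100 orders, 90 returns.

100 orders, 90 returns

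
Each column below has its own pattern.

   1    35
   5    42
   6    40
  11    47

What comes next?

17  45

First component: 1, 5, 6, 11 → 17 (each term is the sum of the two before it).
Second component — alternating steps +7, −2, +7, −2, …: 35, 42, 40, 47 → 45.
Putting it together: 17  45.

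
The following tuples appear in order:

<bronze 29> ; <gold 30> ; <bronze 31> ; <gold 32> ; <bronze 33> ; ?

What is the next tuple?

Rank: alternates bronze ↔ gold; bronze, gold, bronze, gold, bronze → gold.
Second component: +1 each step, so 29, 30, 31, 32, 33 → 34.
So the next tuple is <gold 34>.

<gold 34>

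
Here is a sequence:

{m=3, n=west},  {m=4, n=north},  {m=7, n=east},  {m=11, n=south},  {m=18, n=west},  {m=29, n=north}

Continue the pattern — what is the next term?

{m=47, n=east}

M — each term is the sum of the two before it: 3, 4, 7, 11, 18, 29 → 47.
N: west, north, east, south, west, north → east (repeats west → north → east → south).
So the next term is {m=47, n=east}.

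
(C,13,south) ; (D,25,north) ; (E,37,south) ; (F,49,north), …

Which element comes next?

(G,61,south)

Letter: C, D, E, F → G (letters move forward 1 place in the alphabet).
Second value: +12 each step; 13, 25, 37, 49 → 61.
Direction: alternates south ↔ north; south, north, south, north → south.
Putting it together: (G,61,south).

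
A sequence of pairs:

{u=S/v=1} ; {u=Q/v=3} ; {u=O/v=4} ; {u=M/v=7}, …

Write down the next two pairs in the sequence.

{u=K/v=11}, {u=I/v=18}

U: S, Q, O, M → K → I (letters move back 2 places in the alphabet).
For the v, each term is the sum of the two before it: 1, 3, 4, 7 → 11 → 18.
So the next two pairs are {u=K/v=11} and {u=I/v=18}.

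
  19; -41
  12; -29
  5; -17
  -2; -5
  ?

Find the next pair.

-9; 7

First part: 19, 12, 5, -2 → -9 (−7 each step).
Second part: +12 each step; -41, -29, -17, -5 → 7.
Combining the parts gives -9; 7.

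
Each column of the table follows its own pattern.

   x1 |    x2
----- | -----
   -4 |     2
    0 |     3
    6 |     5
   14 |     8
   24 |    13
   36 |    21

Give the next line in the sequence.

50  34

Column x1: differences are 4, 6, 8, … (increasing by 2 each time); -4, 0, 6, 14, 24, 36 → 50.
Column x2: each term is the sum of the two before it; 2, 3, 5, 8, 13, 21 → 34.
Combining the parts gives 50  34.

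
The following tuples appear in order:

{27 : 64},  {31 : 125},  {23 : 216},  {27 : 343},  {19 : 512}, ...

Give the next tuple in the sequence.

For the first slot, alternating steps +4, −8, +4, −8, …: 27, 31, 23, 27, 19 → 23.
Second slot — perfect cubes: 4³, 5³, 6³, …: 64, 125, 216, 343, 512 → 729.
So the next tuple is {23 : 729}.

{23 : 729}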